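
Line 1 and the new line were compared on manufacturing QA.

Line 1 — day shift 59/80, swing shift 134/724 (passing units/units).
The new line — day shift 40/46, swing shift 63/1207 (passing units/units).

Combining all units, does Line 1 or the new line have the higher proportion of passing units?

Day shift: Line 1 59/80 = 73.8%, the new line 40/46 = 87.0% → the new line
Swing shift: Line 1 134/724 = 18.5%, the new line 63/1207 = 5.2% → Line 1
Overall: Line 1 193/804 = 24.0%, the new line 103/1253 = 8.2% → Line 1
(Neither sweeps every shift group, but Line 1 has the higher pooled rate.)

Line 1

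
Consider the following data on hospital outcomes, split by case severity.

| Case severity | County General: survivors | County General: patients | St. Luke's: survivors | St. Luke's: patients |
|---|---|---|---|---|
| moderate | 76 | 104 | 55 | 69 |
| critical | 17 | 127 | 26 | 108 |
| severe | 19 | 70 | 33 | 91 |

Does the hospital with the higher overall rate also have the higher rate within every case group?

Yes

Moderate: County General 76/104 = 73.1%, St. Luke's 55/69 = 79.7% → St. Luke's
Critical: County General 17/127 = 13.4%, St. Luke's 26/108 = 24.1% → St. Luke's
Severe: County General 19/70 = 27.1%, St. Luke's 33/91 = 36.3% → St. Luke's
Overall: County General 112/301 = 37.2%, St. Luke's 114/268 = 42.5% → St. Luke's
St. Luke's wins overall and in every case group — no reversal.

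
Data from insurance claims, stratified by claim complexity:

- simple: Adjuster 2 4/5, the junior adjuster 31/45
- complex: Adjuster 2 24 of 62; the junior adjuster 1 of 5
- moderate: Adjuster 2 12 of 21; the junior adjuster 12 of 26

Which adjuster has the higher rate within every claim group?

Adjuster 2

Simple: Adjuster 2 4/5 = 80.0%, the junior adjuster 31/45 = 68.9% → Adjuster 2
Complex: Adjuster 2 24/62 = 38.7%, the junior adjuster 1/5 = 20.0% → Adjuster 2
Moderate: Adjuster 2 12/21 = 57.1%, the junior adjuster 12/26 = 46.2% → Adjuster 2
Adjuster 2 has the higher rate in all 3 groups.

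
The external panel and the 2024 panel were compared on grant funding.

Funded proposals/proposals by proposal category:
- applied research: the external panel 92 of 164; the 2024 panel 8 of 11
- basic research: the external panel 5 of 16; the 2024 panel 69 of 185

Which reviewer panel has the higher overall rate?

Applied research: the external panel 92/164 = 56.1%, the 2024 panel 8/11 = 72.7% → the 2024 panel
Basic research: the external panel 5/16 = 31.2%, the 2024 panel 69/185 = 37.3% → the 2024 panel
Overall: the external panel 97/180 = 53.9%, the 2024 panel 77/196 = 39.3% → the external panel
(The 2024 panel wins every proposal group but the external panel wins overall — the 2024 panel's proposals skew toward the low-rate basic research group.)

the external panel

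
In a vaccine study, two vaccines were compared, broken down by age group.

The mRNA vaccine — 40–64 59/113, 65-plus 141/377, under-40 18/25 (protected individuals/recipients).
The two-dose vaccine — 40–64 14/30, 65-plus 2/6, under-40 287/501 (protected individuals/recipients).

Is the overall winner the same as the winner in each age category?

40–64: the mRNA vaccine 59/113 = 52.2%, the two-dose vaccine 14/30 = 46.7% → the mRNA vaccine
65-plus: the mRNA vaccine 141/377 = 37.4%, the two-dose vaccine 2/6 = 33.3% → the mRNA vaccine
Under-40: the mRNA vaccine 18/25 = 72.0%, the two-dose vaccine 287/501 = 57.3% → the mRNA vaccine
Overall: the mRNA vaccine 218/515 = 42.3%, the two-dose vaccine 303/537 = 56.4% → the two-dose vaccine
The mRNA vaccine wins each age group but the two-dose vaccine wins overall — the comparison reverses. The mRNA vaccine's recipients skew toward 65-plus, which has a lower base rate.

No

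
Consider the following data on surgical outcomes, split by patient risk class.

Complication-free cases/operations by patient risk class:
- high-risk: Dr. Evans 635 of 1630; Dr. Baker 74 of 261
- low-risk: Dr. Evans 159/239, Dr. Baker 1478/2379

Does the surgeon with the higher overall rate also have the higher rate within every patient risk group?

High-risk: Dr. Evans 635/1630 = 39.0%, Dr. Baker 74/261 = 28.4% → Dr. Evans
Low-risk: Dr. Evans 159/239 = 66.5%, Dr. Baker 1478/2379 = 62.1% → Dr. Evans
Overall: Dr. Evans 794/1869 = 42.5%, Dr. Baker 1552/2640 = 58.8% → Dr. Baker
Dr. Evans wins each patient risk group but Dr. Baker wins overall — the comparison reverses. Dr. Evans's operations skew toward high-risk, which has a lower base rate.

No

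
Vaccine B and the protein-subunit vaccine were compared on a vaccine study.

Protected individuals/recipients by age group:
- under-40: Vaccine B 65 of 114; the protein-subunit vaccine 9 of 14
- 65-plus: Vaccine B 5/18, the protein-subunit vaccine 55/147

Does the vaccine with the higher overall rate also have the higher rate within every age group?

Under-40: Vaccine B 65/114 = 57.0%, the protein-subunit vaccine 9/14 = 64.3% → the protein-subunit vaccine
65-plus: Vaccine B 5/18 = 27.8%, the protein-subunit vaccine 55/147 = 37.4% → the protein-subunit vaccine
Overall: Vaccine B 70/132 = 53.0%, the protein-subunit vaccine 64/161 = 39.8% → Vaccine B
The protein-subunit vaccine wins each age group but Vaccine B wins overall — the comparison reverses. The protein-subunit vaccine's recipients skew toward 65-plus, which has a lower base rate.

No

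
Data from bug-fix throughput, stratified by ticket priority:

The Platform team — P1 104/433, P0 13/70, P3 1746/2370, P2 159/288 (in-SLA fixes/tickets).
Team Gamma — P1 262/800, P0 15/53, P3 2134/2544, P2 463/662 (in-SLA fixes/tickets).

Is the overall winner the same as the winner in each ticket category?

Yes

P1: the Platform team 104/433 = 24.0%, Team Gamma 262/800 = 32.8% → Team Gamma
P0: the Platform team 13/70 = 18.6%, Team Gamma 15/53 = 28.3% → Team Gamma
P3: the Platform team 1746/2370 = 73.7%, Team Gamma 2134/2544 = 83.9% → Team Gamma
P2: the Platform team 159/288 = 55.2%, Team Gamma 463/662 = 69.9% → Team Gamma
Overall: the Platform team 2022/3161 = 64.0%, Team Gamma 2874/4059 = 70.8% → Team Gamma
Team Gamma wins overall and in every ticket group — no reversal.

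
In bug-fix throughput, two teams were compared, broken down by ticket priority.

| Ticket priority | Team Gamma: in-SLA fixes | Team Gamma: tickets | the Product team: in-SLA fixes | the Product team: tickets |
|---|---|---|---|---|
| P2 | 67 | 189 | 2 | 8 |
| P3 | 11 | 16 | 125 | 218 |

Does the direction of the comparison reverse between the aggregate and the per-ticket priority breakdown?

Yes

P2: Team Gamma 67/189 = 35.4%, the Product team 2/8 = 25.0% → Team Gamma
P3: Team Gamma 11/16 = 68.8%, the Product team 125/218 = 57.3% → Team Gamma
Overall: Team Gamma 78/205 = 38.0%, the Product team 127/226 = 56.2% → the Product team
Team Gamma wins each ticket group but the Product team wins overall — the comparison reverses. Team Gamma's tickets skew toward P2, which has a lower base rate.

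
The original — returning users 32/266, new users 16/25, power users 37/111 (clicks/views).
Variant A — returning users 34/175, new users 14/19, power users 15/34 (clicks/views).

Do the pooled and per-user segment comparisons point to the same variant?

Yes

Returning users: the original 32/266 = 12.0%, Variant A 34/175 = 19.4% → Variant A
New users: the original 16/25 = 64.0%, Variant A 14/19 = 73.7% → Variant A
Power users: the original 37/111 = 33.3%, Variant A 15/34 = 44.1% → Variant A
Overall: the original 85/402 = 21.1%, Variant A 63/228 = 27.6% → Variant A
Variant A wins overall and in every user group — no reversal.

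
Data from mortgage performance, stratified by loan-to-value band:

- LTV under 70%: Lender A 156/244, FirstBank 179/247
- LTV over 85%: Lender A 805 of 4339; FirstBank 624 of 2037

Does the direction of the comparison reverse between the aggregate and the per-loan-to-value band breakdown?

LTV under 70%: Lender A 156/244 = 63.9%, FirstBank 179/247 = 72.5% → FirstBank
LTV over 85%: Lender A 805/4339 = 18.6%, FirstBank 624/2037 = 30.6% → FirstBank
Overall: Lender A 961/4583 = 21.0%, FirstBank 803/2284 = 35.2% → FirstBank
FirstBank wins overall and in every loan-to-value group — no reversal.

No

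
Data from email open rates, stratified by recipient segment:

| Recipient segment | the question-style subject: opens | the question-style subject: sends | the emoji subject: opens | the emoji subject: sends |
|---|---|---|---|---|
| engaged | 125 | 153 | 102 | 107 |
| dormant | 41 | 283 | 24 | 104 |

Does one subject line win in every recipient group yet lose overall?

No

Engaged: the question-style subject 125/153 = 81.7%, the emoji subject 102/107 = 95.3% → the emoji subject
Dormant: the question-style subject 41/283 = 14.5%, the emoji subject 24/104 = 23.1% → the emoji subject
Overall: the question-style subject 166/436 = 38.1%, the emoji subject 126/211 = 59.7% → the emoji subject
The emoji subject wins overall and in every recipient group — no reversal.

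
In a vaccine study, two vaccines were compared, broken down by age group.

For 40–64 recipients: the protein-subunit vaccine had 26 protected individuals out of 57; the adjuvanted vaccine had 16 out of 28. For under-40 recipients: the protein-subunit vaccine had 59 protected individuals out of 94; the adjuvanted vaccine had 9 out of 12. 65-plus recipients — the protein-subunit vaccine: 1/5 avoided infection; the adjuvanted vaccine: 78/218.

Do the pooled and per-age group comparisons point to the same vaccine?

No

40–64: the protein-subunit vaccine 26/57 = 45.6%, the adjuvanted vaccine 16/28 = 57.1% → the adjuvanted vaccine
Under-40: the protein-subunit vaccine 59/94 = 62.8%, the adjuvanted vaccine 9/12 = 75.0% → the adjuvanted vaccine
65-plus: the protein-subunit vaccine 1/5 = 20.0%, the adjuvanted vaccine 78/218 = 35.8% → the adjuvanted vaccine
Overall: the protein-subunit vaccine 86/156 = 55.1%, the adjuvanted vaccine 103/258 = 39.9% → the protein-subunit vaccine
The adjuvanted vaccine wins each age group but the protein-subunit vaccine wins overall — the comparison reverses. The adjuvanted vaccine's recipients skew toward 65-plus, which has a lower base rate.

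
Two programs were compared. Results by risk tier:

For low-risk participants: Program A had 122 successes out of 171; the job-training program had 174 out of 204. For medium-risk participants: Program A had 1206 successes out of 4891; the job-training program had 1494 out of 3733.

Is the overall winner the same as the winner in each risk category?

Yes

Low-risk: Program A 122/171 = 71.3%, the job-training program 174/204 = 85.3% → the job-training program
Medium-risk: Program A 1206/4891 = 24.7%, the job-training program 1494/3733 = 40.0% → the job-training program
Overall: Program A 1328/5062 = 26.2%, the job-training program 1668/3937 = 42.4% → the job-training program
The job-training program wins overall and in every risk group — no reversal.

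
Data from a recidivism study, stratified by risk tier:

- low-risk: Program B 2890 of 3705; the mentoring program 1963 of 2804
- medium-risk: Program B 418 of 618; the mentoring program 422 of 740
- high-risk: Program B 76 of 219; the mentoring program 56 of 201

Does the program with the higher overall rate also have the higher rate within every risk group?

Yes

Low-risk: Program B 2890/3705 = 78.0%, the mentoring program 1963/2804 = 70.0% → Program B
Medium-risk: Program B 418/618 = 67.6%, the mentoring program 422/740 = 57.0% → Program B
High-risk: Program B 76/219 = 34.7%, the mentoring program 56/201 = 27.9% → Program B
Overall: Program B 3384/4542 = 74.5%, the mentoring program 2441/3745 = 65.2% → Program B
Program B wins overall and in every risk group — no reversal.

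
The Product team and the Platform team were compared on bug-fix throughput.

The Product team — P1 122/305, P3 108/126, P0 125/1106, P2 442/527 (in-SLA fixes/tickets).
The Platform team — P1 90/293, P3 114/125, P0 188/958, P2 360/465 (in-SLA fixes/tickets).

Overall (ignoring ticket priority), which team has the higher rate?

the Platform team

P1: the Product team 122/305 = 40.0%, the Platform team 90/293 = 30.7% → the Product team
P3: the Product team 108/126 = 85.7%, the Platform team 114/125 = 91.2% → the Platform team
P0: the Product team 125/1106 = 11.3%, the Platform team 188/958 = 19.6% → the Platform team
P2: the Product team 442/527 = 83.9%, the Platform team 360/465 = 77.4% → the Product team
Overall: the Product team 797/2064 = 38.6%, the Platform team 752/1841 = 40.8% → the Platform team
(Neither sweeps every ticket group, but the Platform team has the higher pooled rate.)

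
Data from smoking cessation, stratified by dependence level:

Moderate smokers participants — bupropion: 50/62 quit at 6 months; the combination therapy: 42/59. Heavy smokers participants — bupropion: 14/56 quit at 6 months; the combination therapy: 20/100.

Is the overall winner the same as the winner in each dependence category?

Yes

Moderate smokers: bupropion 50/62 = 80.6%, the combination therapy 42/59 = 71.2% → bupropion
Heavy smokers: bupropion 14/56 = 25.0%, the combination therapy 20/100 = 20.0% → bupropion
Overall: bupropion 64/118 = 54.2%, the combination therapy 62/159 = 39.0% → bupropion
Bupropion wins overall and in every dependence group — no reversal.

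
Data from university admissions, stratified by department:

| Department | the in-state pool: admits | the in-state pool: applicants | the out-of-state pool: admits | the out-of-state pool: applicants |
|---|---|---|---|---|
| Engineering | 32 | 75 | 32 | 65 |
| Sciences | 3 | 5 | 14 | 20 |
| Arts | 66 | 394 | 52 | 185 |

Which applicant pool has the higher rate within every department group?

the out-of-state pool

Engineering: the in-state pool 32/75 = 42.7%, the out-of-state pool 32/65 = 49.2% → the out-of-state pool
Sciences: the in-state pool 3/5 = 60.0%, the out-of-state pool 14/20 = 70.0% → the out-of-state pool
Arts: the in-state pool 66/394 = 16.8%, the out-of-state pool 52/185 = 28.1% → the out-of-state pool
The out-of-state pool has the higher rate in all 3 groups.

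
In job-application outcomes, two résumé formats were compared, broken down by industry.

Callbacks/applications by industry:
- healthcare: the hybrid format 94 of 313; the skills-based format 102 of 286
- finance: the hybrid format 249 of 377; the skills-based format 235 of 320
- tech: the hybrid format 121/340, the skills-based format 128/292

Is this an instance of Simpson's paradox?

Healthcare: the hybrid format 94/313 = 30.0%, the skills-based format 102/286 = 35.7% → the skills-based format
Finance: the hybrid format 249/377 = 66.0%, the skills-based format 235/320 = 73.4% → the skills-based format
Tech: the hybrid format 121/340 = 35.6%, the skills-based format 128/292 = 43.8% → the skills-based format
Overall: the hybrid format 464/1030 = 45.0%, the skills-based format 465/898 = 51.8% → the skills-based format
The skills-based format wins overall and in every industry group — no reversal.

No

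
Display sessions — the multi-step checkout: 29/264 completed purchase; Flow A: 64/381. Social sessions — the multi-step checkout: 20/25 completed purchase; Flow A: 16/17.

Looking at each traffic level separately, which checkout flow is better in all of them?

Display: the multi-step checkout 29/264 = 11.0%, Flow A 64/381 = 16.8% → Flow A
Social: the multi-step checkout 20/25 = 80.0%, Flow A 16/17 = 94.1% → Flow A
Flow A has the higher rate in both groups.

Flow A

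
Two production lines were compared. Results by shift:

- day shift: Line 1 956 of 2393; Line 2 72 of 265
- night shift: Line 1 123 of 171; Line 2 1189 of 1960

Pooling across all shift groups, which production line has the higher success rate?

Line 2

Day shift: Line 1 956/2393 = 39.9%, Line 2 72/265 = 27.2% → Line 1
Night shift: Line 1 123/171 = 71.9%, Line 2 1189/1960 = 60.7% → Line 1
Overall: Line 1 1079/2564 = 42.1%, Line 2 1261/2225 = 56.7% → Line 2
(Line 1 wins every shift group but Line 2 wins overall — Line 1's units skew toward the low-rate day shift group.)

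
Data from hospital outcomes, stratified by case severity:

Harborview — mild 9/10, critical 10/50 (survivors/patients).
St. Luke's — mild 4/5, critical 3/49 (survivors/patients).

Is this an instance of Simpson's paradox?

No

Mild: Harborview 9/10 = 90.0%, St. Luke's 4/5 = 80.0% → Harborview
Critical: Harborview 10/50 = 20.0%, St. Luke's 3/49 = 6.1% → Harborview
Overall: Harborview 19/60 = 31.7%, St. Luke's 7/54 = 13.0% → Harborview
Harborview wins overall and in every case group — no reversal.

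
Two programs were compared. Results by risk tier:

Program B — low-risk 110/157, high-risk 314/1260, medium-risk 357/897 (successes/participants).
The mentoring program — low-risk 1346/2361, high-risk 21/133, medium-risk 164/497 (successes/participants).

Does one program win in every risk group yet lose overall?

Yes

Low-risk: Program B 110/157 = 70.1%, the mentoring program 1346/2361 = 57.0% → Program B
High-risk: Program B 314/1260 = 24.9%, the mentoring program 21/133 = 15.8% → Program B
Medium-risk: Program B 357/897 = 39.8%, the mentoring program 164/497 = 33.0% → Program B
Overall: Program B 781/2314 = 33.8%, the mentoring program 1531/2991 = 51.2% → the mentoring program
Program B wins each risk group but the mentoring program wins overall — the comparison reverses. Program B's participants skew toward high-risk, which has a lower base rate.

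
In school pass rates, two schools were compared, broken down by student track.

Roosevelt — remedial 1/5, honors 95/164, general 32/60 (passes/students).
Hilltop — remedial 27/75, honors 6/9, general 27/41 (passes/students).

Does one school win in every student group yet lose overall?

Yes

Remedial: Roosevelt 1/5 = 20.0%, Hilltop 27/75 = 36.0% → Hilltop
Honors: Roosevelt 95/164 = 57.9%, Hilltop 6/9 = 66.7% → Hilltop
General: Roosevelt 32/60 = 53.3%, Hilltop 27/41 = 65.9% → Hilltop
Overall: Roosevelt 128/229 = 55.9%, Hilltop 60/125 = 48.0% → Roosevelt
Hilltop wins each student group but Roosevelt wins overall — the comparison reverses. Hilltop's students skew toward remedial, which has a lower base rate.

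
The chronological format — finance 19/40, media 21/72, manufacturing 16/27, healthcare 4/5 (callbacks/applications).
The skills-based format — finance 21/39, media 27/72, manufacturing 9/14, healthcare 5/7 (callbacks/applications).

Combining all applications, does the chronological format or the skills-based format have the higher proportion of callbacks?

the skills-based format

Finance: the chronological format 19/40 = 47.5%, the skills-based format 21/39 = 53.8% → the skills-based format
Media: the chronological format 21/72 = 29.2%, the skills-based format 27/72 = 37.5% → the skills-based format
Manufacturing: the chronological format 16/27 = 59.3%, the skills-based format 9/14 = 64.3% → the skills-based format
Healthcare: the chronological format 4/5 = 80.0%, the skills-based format 5/7 = 71.4% → the chronological format
Overall: the chronological format 60/144 = 41.7%, the skills-based format 62/132 = 47.0% → the skills-based format
(Neither sweeps every industry group, but the skills-based format has the higher pooled rate.)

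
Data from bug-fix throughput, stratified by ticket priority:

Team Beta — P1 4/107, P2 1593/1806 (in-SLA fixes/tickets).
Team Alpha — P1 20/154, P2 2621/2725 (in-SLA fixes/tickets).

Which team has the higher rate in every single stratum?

Team Alpha

P1: Team Beta 4/107 = 3.7%, Team Alpha 20/154 = 13.0% → Team Alpha
P2: Team Beta 1593/1806 = 88.2%, Team Alpha 2621/2725 = 96.2% → Team Alpha
Team Alpha has the higher rate in both groups.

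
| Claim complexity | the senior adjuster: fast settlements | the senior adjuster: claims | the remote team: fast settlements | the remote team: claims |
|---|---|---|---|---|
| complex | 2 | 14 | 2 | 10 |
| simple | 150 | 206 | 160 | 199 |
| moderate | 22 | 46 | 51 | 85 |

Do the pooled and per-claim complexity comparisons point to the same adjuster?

Complex: the senior adjuster 2/14 = 14.3%, the remote team 2/10 = 20.0% → the remote team
Simple: the senior adjuster 150/206 = 72.8%, the remote team 160/199 = 80.4% → the remote team
Moderate: the senior adjuster 22/46 = 47.8%, the remote team 51/85 = 60.0% → the remote team
Overall: the senior adjuster 174/266 = 65.4%, the remote team 213/294 = 72.4% → the remote team
The remote team wins overall and in every claim group — no reversal.

Yes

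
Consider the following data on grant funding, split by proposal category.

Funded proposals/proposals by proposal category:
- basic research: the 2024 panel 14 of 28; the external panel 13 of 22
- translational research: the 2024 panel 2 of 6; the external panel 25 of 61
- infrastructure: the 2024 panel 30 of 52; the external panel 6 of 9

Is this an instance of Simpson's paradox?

Basic research: the 2024 panel 14/28 = 50.0%, the external panel 13/22 = 59.1% → the external panel
Translational research: the 2024 panel 2/6 = 33.3%, the external panel 25/61 = 41.0% → the external panel
Infrastructure: the 2024 panel 30/52 = 57.7%, the external panel 6/9 = 66.7% → the external panel
Overall: the 2024 panel 46/86 = 53.5%, the external panel 44/92 = 47.8% → the 2024 panel
The external panel wins each proposal group but the 2024 panel wins overall — the comparison reverses. The external panel's proposals skew toward translational research, which has a lower base rate.

Yes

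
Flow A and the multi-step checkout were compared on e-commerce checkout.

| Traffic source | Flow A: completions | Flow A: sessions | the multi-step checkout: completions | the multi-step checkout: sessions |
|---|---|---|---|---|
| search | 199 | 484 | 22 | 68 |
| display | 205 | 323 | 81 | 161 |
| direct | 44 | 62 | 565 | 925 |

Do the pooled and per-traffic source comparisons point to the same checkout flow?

No

Search: Flow A 199/484 = 41.1%, the multi-step checkout 22/68 = 32.4% → Flow A
Display: Flow A 205/323 = 63.5%, the multi-step checkout 81/161 = 50.3% → Flow A
Direct: Flow A 44/62 = 71.0%, the multi-step checkout 565/925 = 61.1% → Flow A
Overall: Flow A 448/869 = 51.6%, the multi-step checkout 668/1154 = 57.9% → the multi-step checkout
Flow A wins each traffic group but the multi-step checkout wins overall — the comparison reverses. Flow A's sessions skew toward search, which has a lower base rate.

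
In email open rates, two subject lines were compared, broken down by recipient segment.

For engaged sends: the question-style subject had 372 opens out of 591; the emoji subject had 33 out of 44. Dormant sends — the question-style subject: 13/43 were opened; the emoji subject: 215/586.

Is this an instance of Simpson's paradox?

Yes

Engaged: the question-style subject 372/591 = 62.9%, the emoji subject 33/44 = 75.0% → the emoji subject
Dormant: the question-style subject 13/43 = 30.2%, the emoji subject 215/586 = 36.7% → the emoji subject
Overall: the question-style subject 385/634 = 60.7%, the emoji subject 248/630 = 39.4% → the question-style subject
The emoji subject wins each recipient group but the question-style subject wins overall — the comparison reverses. The emoji subject's sends skew toward dormant, which has a lower base rate.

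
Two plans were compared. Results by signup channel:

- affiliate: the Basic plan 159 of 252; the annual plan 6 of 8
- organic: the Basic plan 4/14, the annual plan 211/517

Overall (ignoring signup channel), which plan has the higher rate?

Affiliate: the Basic plan 159/252 = 63.1%, the annual plan 6/8 = 75.0% → the annual plan
Organic: the Basic plan 4/14 = 28.6%, the annual plan 211/517 = 40.8% → the annual plan
Overall: the Basic plan 163/266 = 61.3%, the annual plan 217/525 = 41.3% → the Basic plan
(The annual plan wins every signup group but the Basic plan wins overall — the annual plan's customers skew toward the low-rate organic group.)

the Basic plan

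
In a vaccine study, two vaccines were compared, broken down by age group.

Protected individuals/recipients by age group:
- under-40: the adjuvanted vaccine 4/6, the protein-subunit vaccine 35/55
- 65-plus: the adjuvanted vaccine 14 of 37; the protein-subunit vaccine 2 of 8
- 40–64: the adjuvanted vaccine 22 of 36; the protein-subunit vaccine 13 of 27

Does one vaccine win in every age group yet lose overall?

Yes

Under-40: the adjuvanted vaccine 4/6 = 66.7%, the protein-subunit vaccine 35/55 = 63.6% → the adjuvanted vaccine
65-plus: the adjuvanted vaccine 14/37 = 37.8%, the protein-subunit vaccine 2/8 = 25.0% → the adjuvanted vaccine
40–64: the adjuvanted vaccine 22/36 = 61.1%, the protein-subunit vaccine 13/27 = 48.1% → the adjuvanted vaccine
Overall: the adjuvanted vaccine 40/79 = 50.6%, the protein-subunit vaccine 50/90 = 55.6% → the protein-subunit vaccine
The adjuvanted vaccine wins each age group but the protein-subunit vaccine wins overall — the comparison reverses. The adjuvanted vaccine's recipients skew toward 65-plus, which has a lower base rate.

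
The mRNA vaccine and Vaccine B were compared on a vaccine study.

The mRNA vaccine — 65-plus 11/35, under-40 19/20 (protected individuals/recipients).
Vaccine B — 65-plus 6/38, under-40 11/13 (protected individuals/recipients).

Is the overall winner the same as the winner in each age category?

65-plus: the mRNA vaccine 11/35 = 31.4%, Vaccine B 6/38 = 15.8% → the mRNA vaccine
Under-40: the mRNA vaccine 19/20 = 95.0%, Vaccine B 11/13 = 84.6% → the mRNA vaccine
Overall: the mRNA vaccine 30/55 = 54.5%, Vaccine B 17/51 = 33.3% → the mRNA vaccine
The mRNA vaccine wins overall and in every age group — no reversal.

Yes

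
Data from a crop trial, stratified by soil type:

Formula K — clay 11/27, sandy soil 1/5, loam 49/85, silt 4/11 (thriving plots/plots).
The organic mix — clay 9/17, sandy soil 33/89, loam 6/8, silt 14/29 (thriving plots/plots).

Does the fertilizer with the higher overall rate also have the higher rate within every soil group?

Clay: Formula K 11/27 = 40.7%, the organic mix 9/17 = 52.9% → the organic mix
Sandy soil: Formula K 1/5 = 20.0%, the organic mix 33/89 = 37.1% → the organic mix
Loam: Formula K 49/85 = 57.6%, the organic mix 6/8 = 75.0% → the organic mix
Silt: Formula K 4/11 = 36.4%, the organic mix 14/29 = 48.3% → the organic mix
Overall: Formula K 65/128 = 50.8%, the organic mix 62/143 = 43.4% → Formula K
The organic mix wins each soil group but Formula K wins overall — the comparison reverses. The organic mix's plots skew toward sandy soil, which has a lower base rate.

No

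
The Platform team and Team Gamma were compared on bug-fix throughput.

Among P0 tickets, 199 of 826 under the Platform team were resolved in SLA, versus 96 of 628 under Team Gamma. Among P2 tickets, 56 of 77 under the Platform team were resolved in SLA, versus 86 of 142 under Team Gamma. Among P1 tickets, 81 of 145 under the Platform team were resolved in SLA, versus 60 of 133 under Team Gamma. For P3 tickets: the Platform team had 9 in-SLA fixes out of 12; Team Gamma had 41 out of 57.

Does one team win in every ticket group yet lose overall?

No

P0: the Platform team 199/826 = 24.1%, Team Gamma 96/628 = 15.3% → the Platform team
P2: the Platform team 56/77 = 72.7%, Team Gamma 86/142 = 60.6% → the Platform team
P1: the Platform team 81/145 = 55.9%, Team Gamma 60/133 = 45.1% → the Platform team
P3: the Platform team 9/12 = 75.0%, Team Gamma 41/57 = 71.9% → the Platform team
Overall: the Platform team 345/1060 = 32.5%, Team Gamma 283/960 = 29.5% → the Platform team
The Platform team wins overall and in every ticket group — no reversal.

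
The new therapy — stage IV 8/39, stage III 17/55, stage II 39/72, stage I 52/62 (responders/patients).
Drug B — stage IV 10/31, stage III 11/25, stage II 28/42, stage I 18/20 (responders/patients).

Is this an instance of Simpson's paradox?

Stage IV: the new therapy 8/39 = 20.5%, Drug B 10/31 = 32.3% → Drug B
Stage III: the new therapy 17/55 = 30.9%, Drug B 11/25 = 44.0% → Drug B
Stage II: the new therapy 39/72 = 54.2%, Drug B 28/42 = 66.7% → Drug B
Stage I: the new therapy 52/62 = 83.9%, Drug B 18/20 = 90.0% → Drug B
Overall: the new therapy 116/228 = 50.9%, Drug B 67/118 = 56.8% → Drug B
Drug B wins overall and in every disease group — no reversal.

No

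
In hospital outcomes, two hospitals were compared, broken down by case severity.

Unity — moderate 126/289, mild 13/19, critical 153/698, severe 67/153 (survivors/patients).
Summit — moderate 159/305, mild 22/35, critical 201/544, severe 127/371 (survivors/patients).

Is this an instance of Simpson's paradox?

Moderate: Unity 126/289 = 43.6%, Summit 159/305 = 52.1% → Summit
Mild: Unity 13/19 = 68.4%, Summit 22/35 = 62.9% → Unity
Critical: Unity 153/698 = 21.9%, Summit 201/544 = 36.9% → Summit
Severe: Unity 67/153 = 43.8%, Summit 127/371 = 34.2% → Unity
Overall: Unity 359/1159 = 31.0%, Summit 509/1255 = 40.6% → Summit
Neither sweeps: Unity wins 2 of 4 groups, Summit wins 2. Summit wins overall but not every group — no Simpson reversal.

No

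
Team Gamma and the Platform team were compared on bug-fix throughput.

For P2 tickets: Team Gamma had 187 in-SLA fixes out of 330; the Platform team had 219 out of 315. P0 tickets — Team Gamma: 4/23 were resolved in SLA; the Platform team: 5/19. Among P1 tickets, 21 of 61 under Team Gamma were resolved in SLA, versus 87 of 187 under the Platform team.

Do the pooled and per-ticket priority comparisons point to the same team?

P2: Team Gamma 187/330 = 56.7%, the Platform team 219/315 = 69.5% → the Platform team
P0: Team Gamma 4/23 = 17.4%, the Platform team 5/19 = 26.3% → the Platform team
P1: Team Gamma 21/61 = 34.4%, the Platform team 87/187 = 46.5% → the Platform team
Overall: Team Gamma 212/414 = 51.2%, the Platform team 311/521 = 59.7% → the Platform team
The Platform team wins overall and in every ticket group — no reversal.

Yes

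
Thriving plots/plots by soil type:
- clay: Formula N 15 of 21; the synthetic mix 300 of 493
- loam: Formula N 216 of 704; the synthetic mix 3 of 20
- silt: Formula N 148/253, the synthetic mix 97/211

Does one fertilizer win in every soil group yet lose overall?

Clay: Formula N 15/21 = 71.4%, the synthetic mix 300/493 = 60.9% → Formula N
Loam: Formula N 216/704 = 30.7%, the synthetic mix 3/20 = 15.0% → Formula N
Silt: Formula N 148/253 = 58.5%, the synthetic mix 97/211 = 46.0% → Formula N
Overall: Formula N 379/978 = 38.8%, the synthetic mix 400/724 = 55.2% → the synthetic mix
Formula N wins each soil group but the synthetic mix wins overall — the comparison reverses. Formula N's plots skew toward loam, which has a lower base rate.

Yes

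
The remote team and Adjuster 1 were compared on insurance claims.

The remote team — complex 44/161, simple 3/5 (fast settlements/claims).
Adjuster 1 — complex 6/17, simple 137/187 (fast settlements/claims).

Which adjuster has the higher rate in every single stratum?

Complex: the remote team 44/161 = 27.3%, Adjuster 1 6/17 = 35.3% → Adjuster 1
Simple: the remote team 3/5 = 60.0%, Adjuster 1 137/187 = 73.3% → Adjuster 1
Adjuster 1 has the higher rate in both groups.

Adjuster 1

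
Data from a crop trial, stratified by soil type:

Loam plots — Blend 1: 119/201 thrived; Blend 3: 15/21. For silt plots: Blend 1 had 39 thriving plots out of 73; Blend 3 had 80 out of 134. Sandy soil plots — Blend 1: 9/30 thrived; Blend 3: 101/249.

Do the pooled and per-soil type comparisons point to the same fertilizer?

No

Loam: Blend 1 119/201 = 59.2%, Blend 3 15/21 = 71.4% → Blend 3
Silt: Blend 1 39/73 = 53.4%, Blend 3 80/134 = 59.7% → Blend 3
Sandy soil: Blend 1 9/30 = 30.0%, Blend 3 101/249 = 40.6% → Blend 3
Overall: Blend 1 167/304 = 54.9%, Blend 3 196/404 = 48.5% → Blend 1
Blend 3 wins each soil group but Blend 1 wins overall — the comparison reverses. Blend 3's plots skew toward sandy soil, which has a lower base rate.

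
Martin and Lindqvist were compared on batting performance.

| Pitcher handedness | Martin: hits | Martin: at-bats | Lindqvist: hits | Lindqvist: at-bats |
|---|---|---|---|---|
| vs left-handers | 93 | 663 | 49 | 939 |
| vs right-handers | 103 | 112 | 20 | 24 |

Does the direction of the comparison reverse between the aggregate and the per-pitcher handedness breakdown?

No

Vs left-handers: Martin 93/663 = 14.0%, Lindqvist 49/939 = 5.2% → Martin
Vs right-handers: Martin 103/112 = 92.0%, Lindqvist 20/24 = 83.3% → Martin
Overall: Martin 196/775 = 25.3%, Lindqvist 69/963 = 7.2% → Martin
Martin wins overall and in every pitcher group — no reversal.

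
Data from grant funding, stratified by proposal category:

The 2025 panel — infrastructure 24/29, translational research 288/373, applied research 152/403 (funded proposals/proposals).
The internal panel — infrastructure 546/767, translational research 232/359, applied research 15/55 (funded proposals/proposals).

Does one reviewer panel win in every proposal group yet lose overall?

Infrastructure: the 2025 panel 24/29 = 82.8%, the internal panel 546/767 = 71.2% → the 2025 panel
Translational research: the 2025 panel 288/373 = 77.2%, the internal panel 232/359 = 64.6% → the 2025 panel
Applied research: the 2025 panel 152/403 = 37.7%, the internal panel 15/55 = 27.3% → the 2025 panel
Overall: the 2025 panel 464/805 = 57.6%, the internal panel 793/1181 = 67.1% → the internal panel
The 2025 panel wins each proposal group but the internal panel wins overall — the comparison reverses. The 2025 panel's proposals skew toward applied research, which has a lower base rate.

Yes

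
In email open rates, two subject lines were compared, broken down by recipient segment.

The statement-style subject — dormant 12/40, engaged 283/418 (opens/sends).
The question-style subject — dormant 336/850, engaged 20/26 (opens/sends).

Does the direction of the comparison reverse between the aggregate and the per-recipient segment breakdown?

Yes

Dormant: the statement-style subject 12/40 = 30.0%, the question-style subject 336/850 = 39.5% → the question-style subject
Engaged: the statement-style subject 283/418 = 67.7%, the question-style subject 20/26 = 76.9% → the question-style subject
Overall: the statement-style subject 295/458 = 64.4%, the question-style subject 356/876 = 40.6% → the statement-style subject
The question-style subject wins each recipient group but the statement-style subject wins overall — the comparison reverses. The question-style subject's sends skew toward dormant, which has a lower base rate.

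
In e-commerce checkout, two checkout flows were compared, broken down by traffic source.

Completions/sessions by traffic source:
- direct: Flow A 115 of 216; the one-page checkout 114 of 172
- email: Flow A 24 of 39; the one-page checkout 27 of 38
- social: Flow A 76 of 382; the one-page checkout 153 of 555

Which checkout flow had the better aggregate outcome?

the one-page checkout

Direct: Flow A 115/216 = 53.2%, the one-page checkout 114/172 = 66.3% → the one-page checkout
Email: Flow A 24/39 = 61.5%, the one-page checkout 27/38 = 71.1% → the one-page checkout
Social: Flow A 76/382 = 19.9%, the one-page checkout 153/555 = 27.6% → the one-page checkout
Overall: Flow A 215/637 = 33.8%, the one-page checkout 294/765 = 38.4% → the one-page checkout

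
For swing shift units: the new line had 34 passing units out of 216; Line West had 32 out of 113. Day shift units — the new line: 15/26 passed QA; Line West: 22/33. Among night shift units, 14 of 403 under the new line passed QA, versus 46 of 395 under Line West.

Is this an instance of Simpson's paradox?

Swing shift: the new line 34/216 = 15.7%, Line West 32/113 = 28.3% → Line West
Day shift: the new line 15/26 = 57.7%, Line West 22/33 = 66.7% → Line West
Night shift: the new line 14/403 = 3.5%, Line West 46/395 = 11.6% → Line West
Overall: the new line 63/645 = 9.8%, Line West 100/541 = 18.5% → Line West
Line West wins overall and in every shift group — no reversal.

No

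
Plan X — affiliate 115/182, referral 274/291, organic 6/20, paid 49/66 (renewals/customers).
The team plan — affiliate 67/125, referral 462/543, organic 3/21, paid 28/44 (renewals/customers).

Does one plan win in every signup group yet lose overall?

Affiliate: Plan X 115/182 = 63.2%, the team plan 67/125 = 53.6% → Plan X
Referral: Plan X 274/291 = 94.2%, the team plan 462/543 = 85.1% → Plan X
Organic: Plan X 6/20 = 30.0%, the team plan 3/21 = 14.3% → Plan X
Paid: Plan X 49/66 = 74.2%, the team plan 28/44 = 63.6% → Plan X
Overall: Plan X 444/559 = 79.4%, the team plan 560/733 = 76.4% → Plan X
Plan X wins overall and in every signup group — no reversal.

No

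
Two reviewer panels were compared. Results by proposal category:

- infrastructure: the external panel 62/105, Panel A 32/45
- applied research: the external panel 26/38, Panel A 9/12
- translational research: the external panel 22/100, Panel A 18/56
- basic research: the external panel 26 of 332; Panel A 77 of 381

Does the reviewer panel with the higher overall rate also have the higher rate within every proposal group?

Infrastructure: the external panel 62/105 = 59.0%, Panel A 32/45 = 71.1% → Panel A
Applied research: the external panel 26/38 = 68.4%, Panel A 9/12 = 75.0% → Panel A
Translational research: the external panel 22/100 = 22.0%, Panel A 18/56 = 32.1% → Panel A
Basic research: the external panel 26/332 = 7.8%, Panel A 77/381 = 20.2% → Panel A
Overall: the external panel 136/575 = 23.7%, Panel A 136/494 = 27.5% → Panel A
Panel A wins overall and in every proposal group — no reversal.

Yes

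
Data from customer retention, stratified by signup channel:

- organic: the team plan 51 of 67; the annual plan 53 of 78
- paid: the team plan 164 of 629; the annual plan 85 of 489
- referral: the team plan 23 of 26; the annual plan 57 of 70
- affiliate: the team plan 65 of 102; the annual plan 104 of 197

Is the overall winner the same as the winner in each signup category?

Organic: the team plan 51/67 = 76.1%, the annual plan 53/78 = 67.9% → the team plan
Paid: the team plan 164/629 = 26.1%, the annual plan 85/489 = 17.4% → the team plan
Referral: the team plan 23/26 = 88.5%, the annual plan 57/70 = 81.4% → the team plan
Affiliate: the team plan 65/102 = 63.7%, the annual plan 104/197 = 52.8% → the team plan
Overall: the team plan 303/824 = 36.8%, the annual plan 299/834 = 35.9% → the team plan
The team plan wins overall and in every signup group — no reversal.

Yes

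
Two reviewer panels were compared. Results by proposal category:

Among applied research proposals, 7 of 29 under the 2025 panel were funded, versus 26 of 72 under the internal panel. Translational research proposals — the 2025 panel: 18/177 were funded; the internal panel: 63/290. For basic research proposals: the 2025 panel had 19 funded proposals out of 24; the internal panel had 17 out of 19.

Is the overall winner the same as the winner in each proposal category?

Yes

Applied research: the 2025 panel 7/29 = 24.1%, the internal panel 26/72 = 36.1% → the internal panel
Translational research: the 2025 panel 18/177 = 10.2%, the internal panel 63/290 = 21.7% → the internal panel
Basic research: the 2025 panel 19/24 = 79.2%, the internal panel 17/19 = 89.5% → the internal panel
Overall: the 2025 panel 44/230 = 19.1%, the internal panel 106/381 = 27.8% → the internal panel
The internal panel wins overall and in every proposal group — no reversal.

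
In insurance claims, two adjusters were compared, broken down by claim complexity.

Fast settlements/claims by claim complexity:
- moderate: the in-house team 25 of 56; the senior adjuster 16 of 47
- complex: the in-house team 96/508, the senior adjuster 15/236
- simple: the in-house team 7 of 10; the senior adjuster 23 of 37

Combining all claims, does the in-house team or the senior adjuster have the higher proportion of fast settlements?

the in-house team

Moderate: the in-house team 25/56 = 44.6%, the senior adjuster 16/47 = 34.0% → the in-house team
Complex: the in-house team 96/508 = 18.9%, the senior adjuster 15/236 = 6.4% → the in-house team
Simple: the in-house team 7/10 = 70.0%, the senior adjuster 23/37 = 62.2% → the in-house team
Overall: the in-house team 128/574 = 22.3%, the senior adjuster 54/320 = 16.9% → the in-house team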